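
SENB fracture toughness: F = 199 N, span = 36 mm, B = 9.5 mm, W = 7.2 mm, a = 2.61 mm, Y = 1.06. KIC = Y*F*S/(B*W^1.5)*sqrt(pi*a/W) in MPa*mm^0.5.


KIC = 1.06*199*36/(9.5*7.2^1.5)*sqrt(pi*2.61/7.2) = 44.15

44.15


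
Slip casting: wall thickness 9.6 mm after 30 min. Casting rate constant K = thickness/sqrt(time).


K = 9.6 / sqrt(30) = 9.6 / 5.4772 = 1.753 mm/min^0.5

1.753


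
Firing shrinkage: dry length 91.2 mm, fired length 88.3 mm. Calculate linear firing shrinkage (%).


FS = (91.2 - 88.3) / 91.2 * 100 = 3.18%

3.18


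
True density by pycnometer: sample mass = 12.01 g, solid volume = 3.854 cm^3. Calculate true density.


TD = 12.01 / 3.854 = 3.116 g/cm^3

3.116


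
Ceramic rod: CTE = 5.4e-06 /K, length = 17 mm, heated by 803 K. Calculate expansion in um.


dL = 5.4e-06 * 17 * 803 * 1000 = 73.715 um

73.715


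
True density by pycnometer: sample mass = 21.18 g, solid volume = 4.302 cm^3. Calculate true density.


TD = 21.18 / 4.302 = 4.923 g/cm^3

4.923


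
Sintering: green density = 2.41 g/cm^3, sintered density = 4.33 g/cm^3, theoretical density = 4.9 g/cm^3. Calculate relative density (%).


Relative = 4.33 / 4.9 * 100 = 88.4%

88.4


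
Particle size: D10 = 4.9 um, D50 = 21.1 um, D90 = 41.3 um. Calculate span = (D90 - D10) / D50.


Span = (41.3 - 4.9) / 21.1 = 36.4 / 21.1 = 1.725

1.725


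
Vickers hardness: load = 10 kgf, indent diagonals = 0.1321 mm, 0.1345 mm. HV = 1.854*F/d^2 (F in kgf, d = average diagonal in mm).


d_avg = (0.1321+0.1345)/2 = 0.1333 mm
HV = 1.854*10/0.1333^2 = 1043

1043


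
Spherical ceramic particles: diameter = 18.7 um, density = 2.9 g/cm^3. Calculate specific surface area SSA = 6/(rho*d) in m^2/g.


SSA = 6 / (2.9 * 18.7) = 0.111 m^2/g

0.111


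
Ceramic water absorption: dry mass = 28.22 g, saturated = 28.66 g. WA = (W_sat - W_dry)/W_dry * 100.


WA = (28.66 - 28.22) / 28.22 * 100 = 1.56%

1.56


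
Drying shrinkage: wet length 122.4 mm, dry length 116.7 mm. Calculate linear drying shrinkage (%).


DS = (122.4 - 116.7) / 122.4 * 100 = 4.66%

4.66


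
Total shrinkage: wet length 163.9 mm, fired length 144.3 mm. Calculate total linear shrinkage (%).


TS = (163.9 - 144.3) / 163.9 * 100 = 11.96%

11.96


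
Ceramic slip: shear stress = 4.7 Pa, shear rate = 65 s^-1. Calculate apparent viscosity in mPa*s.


eta = tau/gamma * 1000 = 4.7/65 * 1000 = 72.3 mPa*s

72.3


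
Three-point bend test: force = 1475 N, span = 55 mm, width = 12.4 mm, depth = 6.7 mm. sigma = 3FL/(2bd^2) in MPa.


sigma = 3*1475*55/(2*12.4*6.7^2) = 218.6 MPa

218.6


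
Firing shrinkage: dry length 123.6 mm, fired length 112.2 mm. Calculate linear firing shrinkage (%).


FS = (123.6 - 112.2) / 123.6 * 100 = 9.22%

9.22


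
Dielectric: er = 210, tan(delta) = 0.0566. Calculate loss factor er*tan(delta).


Loss = 210 * 0.0566 = 11.886

11.886


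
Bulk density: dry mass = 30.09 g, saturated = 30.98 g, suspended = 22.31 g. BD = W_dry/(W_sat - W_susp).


BD = 30.09 / (30.98 - 22.31) = 30.09 / 8.67 = 3.471 g/cm^3

3.471


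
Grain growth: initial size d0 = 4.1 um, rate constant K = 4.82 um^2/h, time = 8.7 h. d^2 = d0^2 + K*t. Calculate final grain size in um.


d^2 = 4.1^2 + 4.82*8.7 = 58.744
d = sqrt(58.744) = 7.66 um

7.66


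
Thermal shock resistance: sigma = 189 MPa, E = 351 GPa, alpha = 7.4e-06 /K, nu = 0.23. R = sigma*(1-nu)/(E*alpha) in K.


R = 189*(1-0.23)/(351*1000*7.4e-06) = 56 K

56


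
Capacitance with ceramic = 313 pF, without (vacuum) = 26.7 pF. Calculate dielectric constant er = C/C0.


er = 313 / 26.7 = 11.72

11.72


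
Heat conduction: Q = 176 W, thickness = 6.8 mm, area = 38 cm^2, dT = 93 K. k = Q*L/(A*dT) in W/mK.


k = 176*6.8/1000/(38/10000*93) = 3.39 W/mK

3.39


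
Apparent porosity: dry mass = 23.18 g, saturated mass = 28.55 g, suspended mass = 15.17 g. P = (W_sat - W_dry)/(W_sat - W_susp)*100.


P = (28.55 - 23.18) / (28.55 - 15.17) * 100 = 5.37 / 13.38 * 100 = 40.1%

40.1


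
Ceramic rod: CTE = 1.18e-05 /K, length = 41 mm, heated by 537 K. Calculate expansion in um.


dL = 1.18e-05 * 41 * 537 * 1000 = 259.801 um

259.801


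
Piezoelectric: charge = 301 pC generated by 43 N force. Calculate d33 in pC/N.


d33 = 301 / 43 = 7.0 pC/N

7.0


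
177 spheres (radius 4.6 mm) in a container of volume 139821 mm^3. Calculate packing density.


V_sphere = 4/3*pi*4.6^3 = 407.7201 mm^3
Total V = 177*407.7201 = 72166.4577 mm^3
PD = 72166.4577 / 139821 = 0.516

0.516


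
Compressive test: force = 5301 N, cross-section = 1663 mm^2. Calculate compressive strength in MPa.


CS = 5301 / 1663 = 3.2 MPa

3.2


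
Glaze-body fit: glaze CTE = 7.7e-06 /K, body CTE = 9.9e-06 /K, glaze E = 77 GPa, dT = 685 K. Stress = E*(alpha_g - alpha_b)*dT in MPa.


Stress = 77*1000*(7.7e-06 - 9.9e-06)*685 = -116.0 MPa

-116.0


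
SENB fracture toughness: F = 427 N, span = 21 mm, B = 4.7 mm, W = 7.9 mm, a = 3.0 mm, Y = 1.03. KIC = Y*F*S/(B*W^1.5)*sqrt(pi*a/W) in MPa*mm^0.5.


KIC = 1.03*427*21/(4.7*7.9^1.5)*sqrt(pi*3.0/7.9) = 96.66

96.66


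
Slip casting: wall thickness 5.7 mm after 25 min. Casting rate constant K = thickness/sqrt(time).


K = 5.7 / sqrt(25) = 5.7 / 5.0 = 1.14 mm/min^0.5

1.14


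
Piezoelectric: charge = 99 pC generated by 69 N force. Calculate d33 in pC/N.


d33 = 99 / 69 = 1.4 pC/N

1.4


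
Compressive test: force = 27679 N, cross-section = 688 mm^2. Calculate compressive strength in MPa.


CS = 27679 / 688 = 40.2 MPa

40.2


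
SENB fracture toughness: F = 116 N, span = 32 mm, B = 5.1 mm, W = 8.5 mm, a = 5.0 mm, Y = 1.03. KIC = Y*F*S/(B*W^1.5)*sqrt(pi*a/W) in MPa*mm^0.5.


KIC = 1.03*116*32/(5.1*8.5^1.5)*sqrt(pi*5.0/8.5) = 41.12

41.12


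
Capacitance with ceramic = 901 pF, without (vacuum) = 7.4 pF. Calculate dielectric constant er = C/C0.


er = 901 / 7.4 = 121.76

121.76


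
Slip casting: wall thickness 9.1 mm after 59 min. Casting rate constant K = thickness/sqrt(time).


K = 9.1 / sqrt(59) = 9.1 / 7.6811 = 1.185 mm/min^0.5

1.185


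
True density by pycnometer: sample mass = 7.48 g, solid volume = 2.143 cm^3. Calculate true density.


TD = 7.48 / 2.143 = 3.49 g/cm^3

3.49


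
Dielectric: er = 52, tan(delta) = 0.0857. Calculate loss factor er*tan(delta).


Loss = 52 * 0.0857 = 4.456

4.456


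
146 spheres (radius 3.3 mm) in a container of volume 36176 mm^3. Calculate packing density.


V_sphere = 4/3*pi*3.3^3 = 150.5326 mm^3
Total V = 146*150.5326 = 21977.7596 mm^3
PD = 21977.7596 / 36176 = 0.608

0.608


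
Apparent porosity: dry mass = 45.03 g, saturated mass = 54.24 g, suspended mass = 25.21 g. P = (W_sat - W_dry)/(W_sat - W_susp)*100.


P = (54.24 - 45.03) / (54.24 - 25.21) * 100 = 9.21 / 29.03 * 100 = 31.7%

31.7


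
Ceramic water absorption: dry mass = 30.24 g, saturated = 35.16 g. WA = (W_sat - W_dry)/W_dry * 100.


WA = (35.16 - 30.24) / 30.24 * 100 = 16.27%

16.27


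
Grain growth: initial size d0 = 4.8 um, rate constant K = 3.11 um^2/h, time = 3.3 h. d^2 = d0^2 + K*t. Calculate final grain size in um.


d^2 = 4.8^2 + 3.11*3.3 = 33.303
d = sqrt(33.303) = 5.77 um

5.77


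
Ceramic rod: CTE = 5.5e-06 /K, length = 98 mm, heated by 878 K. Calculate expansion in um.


dL = 5.5e-06 * 98 * 878 * 1000 = 473.242 um

473.242


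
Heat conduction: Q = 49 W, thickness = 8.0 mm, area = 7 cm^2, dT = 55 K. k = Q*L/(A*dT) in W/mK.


k = 49*8.0/1000/(7/10000*55) = 10.18 W/mK

10.18


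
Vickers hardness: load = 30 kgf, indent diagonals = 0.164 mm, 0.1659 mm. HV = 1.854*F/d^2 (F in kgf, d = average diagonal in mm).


d_avg = (0.164+0.1659)/2 = 0.16495 mm
HV = 1.854*30/0.16495^2 = 2044

2044


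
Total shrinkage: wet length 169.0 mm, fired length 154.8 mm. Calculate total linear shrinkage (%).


TS = (169.0 - 154.8) / 169.0 * 100 = 8.4%

8.4


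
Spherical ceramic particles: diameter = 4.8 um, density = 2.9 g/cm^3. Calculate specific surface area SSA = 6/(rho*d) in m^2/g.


SSA = 6 / (2.9 * 4.8) = 0.431 m^2/g

0.431


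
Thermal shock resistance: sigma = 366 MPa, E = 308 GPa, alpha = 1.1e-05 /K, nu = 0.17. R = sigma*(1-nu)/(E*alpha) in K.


R = 366*(1-0.17)/(308*1000*1.1e-05) = 90 K

90


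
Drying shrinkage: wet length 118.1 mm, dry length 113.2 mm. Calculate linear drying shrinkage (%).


DS = (118.1 - 113.2) / 118.1 * 100 = 4.15%

4.15


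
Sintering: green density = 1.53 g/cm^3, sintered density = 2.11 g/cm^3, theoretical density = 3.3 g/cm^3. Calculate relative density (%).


Relative = 2.11 / 3.3 * 100 = 63.9%

63.9


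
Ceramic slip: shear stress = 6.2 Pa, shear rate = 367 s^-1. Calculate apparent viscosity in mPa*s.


eta = tau/gamma * 1000 = 6.2/367 * 1000 = 16.9 mPa*s

16.9


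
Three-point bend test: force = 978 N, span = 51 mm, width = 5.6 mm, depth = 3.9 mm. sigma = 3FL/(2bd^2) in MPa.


sigma = 3*978*51/(2*5.6*3.9^2) = 878.4 MPa

878.4


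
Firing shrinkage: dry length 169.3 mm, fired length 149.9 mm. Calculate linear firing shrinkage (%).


FS = (169.3 - 149.9) / 169.3 * 100 = 11.46%

11.46


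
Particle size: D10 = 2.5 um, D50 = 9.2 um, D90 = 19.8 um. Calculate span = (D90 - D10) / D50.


Span = (19.8 - 2.5) / 9.2 = 17.3 / 9.2 = 1.88

1.88


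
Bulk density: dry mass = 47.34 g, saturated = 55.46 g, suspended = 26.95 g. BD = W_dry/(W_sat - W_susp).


BD = 47.34 / (55.46 - 26.95) = 47.34 / 28.51 = 1.66 g/cm^3

1.66


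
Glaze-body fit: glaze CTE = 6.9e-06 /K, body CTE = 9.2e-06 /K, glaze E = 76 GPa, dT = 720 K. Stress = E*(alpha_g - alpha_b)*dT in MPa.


Stress = 76*1000*(6.9e-06 - 9.2e-06)*720 = -125.9 MPa

-125.9


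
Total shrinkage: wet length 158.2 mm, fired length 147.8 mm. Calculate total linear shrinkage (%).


TS = (158.2 - 147.8) / 158.2 * 100 = 6.57%

6.57


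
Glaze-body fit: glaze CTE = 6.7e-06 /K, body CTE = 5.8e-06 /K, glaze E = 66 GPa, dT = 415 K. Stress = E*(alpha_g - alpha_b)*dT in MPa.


Stress = 66*1000*(6.7e-06 - 5.8e-06)*415 = 24.7 MPa

24.7


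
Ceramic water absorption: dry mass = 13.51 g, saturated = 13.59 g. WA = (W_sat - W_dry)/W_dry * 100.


WA = (13.59 - 13.51) / 13.51 * 100 = 0.59%

0.59


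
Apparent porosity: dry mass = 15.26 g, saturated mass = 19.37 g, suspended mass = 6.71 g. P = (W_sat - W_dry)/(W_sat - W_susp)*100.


P = (19.37 - 15.26) / (19.37 - 6.71) * 100 = 4.11 / 12.66 * 100 = 32.5%

32.5


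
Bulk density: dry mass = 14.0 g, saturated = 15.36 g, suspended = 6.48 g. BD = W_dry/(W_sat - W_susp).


BD = 14.0 / (15.36 - 6.48) = 14.0 / 8.88 = 1.577 g/cm^3

1.577


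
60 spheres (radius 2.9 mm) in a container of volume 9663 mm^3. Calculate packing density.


V_sphere = 4/3*pi*2.9^3 = 102.1604 mm^3
Total V = 60*102.1604 = 6129.624 mm^3
PD = 6129.624 / 9663 = 0.634

0.634


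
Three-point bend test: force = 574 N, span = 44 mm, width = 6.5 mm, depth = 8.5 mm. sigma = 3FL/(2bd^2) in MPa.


sigma = 3*574*44/(2*6.5*8.5^2) = 80.7 MPa

80.7


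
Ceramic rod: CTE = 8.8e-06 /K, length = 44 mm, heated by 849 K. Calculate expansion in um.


dL = 8.8e-06 * 44 * 849 * 1000 = 328.733 um

328.733


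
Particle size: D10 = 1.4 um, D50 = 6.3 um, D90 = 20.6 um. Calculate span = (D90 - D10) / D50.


Span = (20.6 - 1.4) / 6.3 = 19.2 / 6.3 = 3.048

3.048


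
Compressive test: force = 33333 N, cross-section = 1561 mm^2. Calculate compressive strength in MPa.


CS = 33333 / 1561 = 21.4 MPa

21.4


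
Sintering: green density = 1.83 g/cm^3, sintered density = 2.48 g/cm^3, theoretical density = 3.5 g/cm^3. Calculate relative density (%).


Relative = 2.48 / 3.5 * 100 = 70.9%

70.9


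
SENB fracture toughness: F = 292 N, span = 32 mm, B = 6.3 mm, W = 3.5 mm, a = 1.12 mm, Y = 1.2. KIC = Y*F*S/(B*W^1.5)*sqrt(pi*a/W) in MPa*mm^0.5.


KIC = 1.2*292*32/(6.3*3.5^1.5)*sqrt(pi*1.12/3.5) = 272.53

272.53


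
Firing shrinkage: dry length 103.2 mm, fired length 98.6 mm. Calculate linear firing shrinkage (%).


FS = (103.2 - 98.6) / 103.2 * 100 = 4.46%

4.46


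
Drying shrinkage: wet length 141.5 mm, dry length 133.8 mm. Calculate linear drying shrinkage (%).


DS = (141.5 - 133.8) / 141.5 * 100 = 5.44%

5.44


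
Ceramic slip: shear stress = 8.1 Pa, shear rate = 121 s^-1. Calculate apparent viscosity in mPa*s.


eta = tau/gamma * 1000 = 8.1/121 * 1000 = 66.9 mPa*s

66.9


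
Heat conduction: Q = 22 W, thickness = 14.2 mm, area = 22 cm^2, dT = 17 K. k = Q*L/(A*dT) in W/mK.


k = 22*14.2/1000/(22/10000*17) = 8.35 W/mK

8.35


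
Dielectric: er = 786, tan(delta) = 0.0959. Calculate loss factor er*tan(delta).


Loss = 786 * 0.0959 = 75.377

75.377


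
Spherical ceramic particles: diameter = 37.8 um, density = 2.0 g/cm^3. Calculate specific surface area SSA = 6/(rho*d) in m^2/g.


SSA = 6 / (2.0 * 37.8) = 0.079 m^2/g

0.079


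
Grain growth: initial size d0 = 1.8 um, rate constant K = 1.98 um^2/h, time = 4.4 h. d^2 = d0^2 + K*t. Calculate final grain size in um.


d^2 = 1.8^2 + 1.98*4.4 = 11.952
d = sqrt(11.952) = 3.46 um

3.46


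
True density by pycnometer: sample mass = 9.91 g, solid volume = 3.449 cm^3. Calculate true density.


TD = 9.91 / 3.449 = 2.873 g/cm^3

2.873


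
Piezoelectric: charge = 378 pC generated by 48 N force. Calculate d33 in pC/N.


d33 = 378 / 48 = 7.9 pC/N

7.9


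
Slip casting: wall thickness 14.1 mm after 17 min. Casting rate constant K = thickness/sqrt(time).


K = 14.1 / sqrt(17) = 14.1 / 4.1231 = 3.42 mm/min^0.5

3.42


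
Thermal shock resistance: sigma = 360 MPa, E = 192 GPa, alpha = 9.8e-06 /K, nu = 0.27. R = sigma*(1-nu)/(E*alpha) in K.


R = 360*(1-0.27)/(192*1000*9.8e-06) = 140 K

140


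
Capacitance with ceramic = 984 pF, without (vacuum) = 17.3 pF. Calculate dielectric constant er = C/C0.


er = 984 / 17.3 = 56.88

56.88


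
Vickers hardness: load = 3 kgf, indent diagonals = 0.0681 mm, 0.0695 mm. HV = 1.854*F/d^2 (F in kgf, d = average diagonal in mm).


d_avg = (0.0681+0.0695)/2 = 0.0688 mm
HV = 1.854*3/0.0688^2 = 1175

1175


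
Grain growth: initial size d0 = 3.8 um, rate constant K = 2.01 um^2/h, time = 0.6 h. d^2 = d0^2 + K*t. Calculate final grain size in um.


d^2 = 3.8^2 + 2.01*0.6 = 15.646
d = sqrt(15.646) = 3.96 um

3.96


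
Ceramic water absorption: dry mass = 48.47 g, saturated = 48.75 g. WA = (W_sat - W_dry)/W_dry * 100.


WA = (48.75 - 48.47) / 48.47 * 100 = 0.58%

0.58


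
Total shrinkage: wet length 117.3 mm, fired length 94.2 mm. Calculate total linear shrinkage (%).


TS = (117.3 - 94.2) / 117.3 * 100 = 19.69%

19.69


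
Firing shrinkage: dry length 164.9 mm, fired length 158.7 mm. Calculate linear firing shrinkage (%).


FS = (164.9 - 158.7) / 164.9 * 100 = 3.76%

3.76


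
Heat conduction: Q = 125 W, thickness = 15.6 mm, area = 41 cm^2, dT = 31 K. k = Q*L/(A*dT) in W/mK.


k = 125*15.6/1000/(41/10000*31) = 15.34 W/mK

15.34


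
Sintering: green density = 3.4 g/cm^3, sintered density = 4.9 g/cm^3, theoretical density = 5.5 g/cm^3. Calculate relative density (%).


Relative = 4.9 / 5.5 * 100 = 89.1%

89.1


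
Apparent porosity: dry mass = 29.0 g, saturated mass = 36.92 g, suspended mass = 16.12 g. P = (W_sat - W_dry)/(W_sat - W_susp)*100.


P = (36.92 - 29.0) / (36.92 - 16.12) * 100 = 7.92 / 20.8 * 100 = 38.1%

38.1


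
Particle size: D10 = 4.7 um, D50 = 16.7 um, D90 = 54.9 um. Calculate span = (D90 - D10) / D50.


Span = (54.9 - 4.7) / 16.7 = 50.2 / 16.7 = 3.006

3.006


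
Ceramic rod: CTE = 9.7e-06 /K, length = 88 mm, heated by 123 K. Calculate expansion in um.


dL = 9.7e-06 * 88 * 123 * 1000 = 104.993 um

104.993


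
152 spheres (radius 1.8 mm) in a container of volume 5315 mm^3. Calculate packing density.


V_sphere = 4/3*pi*1.8^3 = 24.429 mm^3
Total V = 152*24.429 = 3713.208 mm^3
PD = 3713.208 / 5315 = 0.699

0.699


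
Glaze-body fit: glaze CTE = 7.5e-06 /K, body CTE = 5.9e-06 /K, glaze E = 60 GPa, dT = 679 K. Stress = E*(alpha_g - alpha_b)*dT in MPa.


Stress = 60*1000*(7.5e-06 - 5.9e-06)*679 = 65.2 MPa

65.2


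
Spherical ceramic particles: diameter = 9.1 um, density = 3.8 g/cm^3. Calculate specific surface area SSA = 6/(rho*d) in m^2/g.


SSA = 6 / (3.8 * 9.1) = 0.174 m^2/g

0.174


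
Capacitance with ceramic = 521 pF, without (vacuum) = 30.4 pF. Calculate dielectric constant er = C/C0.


er = 521 / 30.4 = 17.14

17.14


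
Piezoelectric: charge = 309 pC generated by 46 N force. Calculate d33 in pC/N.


d33 = 309 / 46 = 6.7 pC/N

6.7


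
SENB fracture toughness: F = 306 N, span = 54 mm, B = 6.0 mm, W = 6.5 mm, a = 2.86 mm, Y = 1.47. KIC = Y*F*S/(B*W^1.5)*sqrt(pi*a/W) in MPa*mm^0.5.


KIC = 1.47*306*54/(6.0*6.5^1.5)*sqrt(pi*2.86/6.5) = 287.22

287.22


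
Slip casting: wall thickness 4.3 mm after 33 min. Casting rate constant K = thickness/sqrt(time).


K = 4.3 / sqrt(33) = 4.3 / 5.7446 = 0.749 mm/min^0.5

0.749


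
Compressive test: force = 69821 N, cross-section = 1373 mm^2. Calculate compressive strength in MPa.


CS = 69821 / 1373 = 50.9 MPa

50.9


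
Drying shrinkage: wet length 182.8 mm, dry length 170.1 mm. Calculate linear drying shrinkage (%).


DS = (182.8 - 170.1) / 182.8 * 100 = 6.95%

6.95


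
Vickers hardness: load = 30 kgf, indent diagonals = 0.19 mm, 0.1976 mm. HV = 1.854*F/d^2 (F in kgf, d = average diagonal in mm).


d_avg = (0.19+0.1976)/2 = 0.1938 mm
HV = 1.854*30/0.1938^2 = 1481

1481


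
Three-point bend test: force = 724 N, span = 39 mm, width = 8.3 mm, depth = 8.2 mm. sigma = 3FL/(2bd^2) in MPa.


sigma = 3*724*39/(2*8.3*8.2^2) = 75.9 MPa

75.9


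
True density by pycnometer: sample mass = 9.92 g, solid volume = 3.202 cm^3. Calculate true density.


TD = 9.92 / 3.202 = 3.098 g/cm^3

3.098


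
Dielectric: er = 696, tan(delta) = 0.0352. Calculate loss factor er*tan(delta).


Loss = 696 * 0.0352 = 24.499

24.499


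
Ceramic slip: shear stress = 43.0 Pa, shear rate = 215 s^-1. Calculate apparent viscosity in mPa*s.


eta = tau/gamma * 1000 = 43.0/215 * 1000 = 200.0 mPa*s

200.0


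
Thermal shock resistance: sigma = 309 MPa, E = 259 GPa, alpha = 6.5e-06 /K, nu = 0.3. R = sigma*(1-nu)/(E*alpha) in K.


R = 309*(1-0.3)/(259*1000*6.5e-06) = 128 K

128


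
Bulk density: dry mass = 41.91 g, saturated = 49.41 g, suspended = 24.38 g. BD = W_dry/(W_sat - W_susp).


BD = 41.91 / (49.41 - 24.38) = 41.91 / 25.03 = 1.674 g/cm^3

1.674


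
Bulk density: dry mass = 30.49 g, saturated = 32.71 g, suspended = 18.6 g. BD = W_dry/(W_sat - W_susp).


BD = 30.49 / (32.71 - 18.6) = 30.49 / 14.11 = 2.161 g/cm^3

2.161


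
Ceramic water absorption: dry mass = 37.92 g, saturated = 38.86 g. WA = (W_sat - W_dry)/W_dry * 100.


WA = (38.86 - 37.92) / 37.92 * 100 = 2.48%

2.48


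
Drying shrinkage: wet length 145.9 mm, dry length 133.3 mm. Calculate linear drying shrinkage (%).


DS = (145.9 - 133.3) / 145.9 * 100 = 8.64%

8.64


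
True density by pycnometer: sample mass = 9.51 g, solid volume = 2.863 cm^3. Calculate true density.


TD = 9.51 / 2.863 = 3.322 g/cm^3

3.322


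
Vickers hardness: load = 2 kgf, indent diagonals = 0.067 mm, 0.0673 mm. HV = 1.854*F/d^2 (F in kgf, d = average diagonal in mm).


d_avg = (0.067+0.0673)/2 = 0.06715 mm
HV = 1.854*2/0.06715^2 = 822

822


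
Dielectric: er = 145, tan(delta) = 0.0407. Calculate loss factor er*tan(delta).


Loss = 145 * 0.0407 = 5.902

5.902


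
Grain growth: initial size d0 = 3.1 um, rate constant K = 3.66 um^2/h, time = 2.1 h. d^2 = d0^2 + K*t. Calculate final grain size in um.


d^2 = 3.1^2 + 3.66*2.1 = 17.296
d = sqrt(17.296) = 4.16 um

4.16


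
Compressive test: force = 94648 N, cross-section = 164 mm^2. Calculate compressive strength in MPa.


CS = 94648 / 164 = 577.1 MPa

577.1


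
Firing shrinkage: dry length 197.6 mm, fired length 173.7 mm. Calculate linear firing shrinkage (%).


FS = (197.6 - 173.7) / 197.6 * 100 = 12.1%

12.1


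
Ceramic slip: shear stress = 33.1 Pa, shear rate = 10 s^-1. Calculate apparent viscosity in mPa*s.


eta = tau/gamma * 1000 = 33.1/10 * 1000 = 3310.0 mPa*s

3310.0


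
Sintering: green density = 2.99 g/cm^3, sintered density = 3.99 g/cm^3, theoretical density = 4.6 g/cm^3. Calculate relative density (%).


Relative = 3.99 / 4.6 * 100 = 86.7%

86.7


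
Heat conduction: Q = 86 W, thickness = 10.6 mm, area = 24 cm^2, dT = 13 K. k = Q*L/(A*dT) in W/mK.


k = 86*10.6/1000/(24/10000*13) = 29.22 W/mK

29.22


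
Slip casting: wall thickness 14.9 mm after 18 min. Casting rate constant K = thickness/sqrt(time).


K = 14.9 / sqrt(18) = 14.9 / 4.2426 = 3.512 mm/min^0.5

3.512


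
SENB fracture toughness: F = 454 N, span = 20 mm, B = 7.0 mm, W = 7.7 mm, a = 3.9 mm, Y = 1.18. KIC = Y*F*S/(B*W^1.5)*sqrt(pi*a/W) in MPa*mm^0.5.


KIC = 1.18*454*20/(7.0*7.7^1.5)*sqrt(pi*3.9/7.7) = 90.36

90.36


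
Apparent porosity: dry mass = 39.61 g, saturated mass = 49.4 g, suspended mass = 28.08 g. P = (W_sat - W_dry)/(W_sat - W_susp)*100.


P = (49.4 - 39.61) / (49.4 - 28.08) * 100 = 9.79 / 21.32 * 100 = 45.9%

45.9


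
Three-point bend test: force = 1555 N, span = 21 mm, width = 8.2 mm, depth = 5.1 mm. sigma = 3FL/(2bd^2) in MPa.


sigma = 3*1555*21/(2*8.2*5.1^2) = 229.7 MPa

229.7


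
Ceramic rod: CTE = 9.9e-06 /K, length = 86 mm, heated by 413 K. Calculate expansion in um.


dL = 9.9e-06 * 86 * 413 * 1000 = 351.628 um

351.628


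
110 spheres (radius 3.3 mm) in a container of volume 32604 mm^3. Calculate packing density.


V_sphere = 4/3*pi*3.3^3 = 150.5326 mm^3
Total V = 110*150.5326 = 16558.586 mm^3
PD = 16558.586 / 32604 = 0.508

0.508


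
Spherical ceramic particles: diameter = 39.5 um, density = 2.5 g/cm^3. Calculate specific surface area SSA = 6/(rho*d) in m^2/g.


SSA = 6 / (2.5 * 39.5) = 0.061 m^2/g

0.061


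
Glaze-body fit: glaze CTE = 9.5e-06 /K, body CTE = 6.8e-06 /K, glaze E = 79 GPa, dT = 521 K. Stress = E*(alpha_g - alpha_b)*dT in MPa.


Stress = 79*1000*(9.5e-06 - 6.8e-06)*521 = 111.1 MPa

111.1


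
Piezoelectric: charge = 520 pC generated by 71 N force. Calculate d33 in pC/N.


d33 = 520 / 71 = 7.3 pC/N

7.3


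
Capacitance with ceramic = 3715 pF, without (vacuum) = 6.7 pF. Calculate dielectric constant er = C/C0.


er = 3715 / 6.7 = 554.48

554.48


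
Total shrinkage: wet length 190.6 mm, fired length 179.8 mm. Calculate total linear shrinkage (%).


TS = (190.6 - 179.8) / 190.6 * 100 = 5.67%

5.67


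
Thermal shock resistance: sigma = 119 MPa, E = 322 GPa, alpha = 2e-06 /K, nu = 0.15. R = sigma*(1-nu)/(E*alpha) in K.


R = 119*(1-0.15)/(322*1000*2e-06) = 157 K

157


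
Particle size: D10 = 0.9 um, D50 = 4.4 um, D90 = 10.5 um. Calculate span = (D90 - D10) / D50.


Span = (10.5 - 0.9) / 4.4 = 9.6 / 4.4 = 2.182

2.182


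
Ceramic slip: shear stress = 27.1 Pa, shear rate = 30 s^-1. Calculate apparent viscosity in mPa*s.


eta = tau/gamma * 1000 = 27.1/30 * 1000 = 903.3 mPa*s

903.3


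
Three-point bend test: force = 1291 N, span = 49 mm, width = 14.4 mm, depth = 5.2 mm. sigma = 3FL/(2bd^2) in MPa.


sigma = 3*1291*49/(2*14.4*5.2^2) = 243.7 MPa

243.7


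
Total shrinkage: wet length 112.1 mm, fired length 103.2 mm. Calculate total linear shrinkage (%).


TS = (112.1 - 103.2) / 112.1 * 100 = 7.94%

7.94


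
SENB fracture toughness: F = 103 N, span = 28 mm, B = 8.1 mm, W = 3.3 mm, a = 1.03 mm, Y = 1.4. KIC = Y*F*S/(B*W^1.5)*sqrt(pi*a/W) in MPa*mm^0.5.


KIC = 1.4*103*28/(8.1*3.3^1.5)*sqrt(pi*1.03/3.3) = 82.34

82.34


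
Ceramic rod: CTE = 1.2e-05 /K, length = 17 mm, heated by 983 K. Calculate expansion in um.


dL = 1.2e-05 * 17 * 983 * 1000 = 200.532 um

200.532


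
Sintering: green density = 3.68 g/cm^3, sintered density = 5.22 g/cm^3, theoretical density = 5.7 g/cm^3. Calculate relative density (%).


Relative = 5.22 / 5.7 * 100 = 91.6%

91.6


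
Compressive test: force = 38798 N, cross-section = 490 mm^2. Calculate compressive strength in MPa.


CS = 38798 / 490 = 79.2 MPa

79.2


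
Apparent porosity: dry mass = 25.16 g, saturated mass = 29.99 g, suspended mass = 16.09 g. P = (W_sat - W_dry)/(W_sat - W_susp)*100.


P = (29.99 - 25.16) / (29.99 - 16.09) * 100 = 4.83 / 13.9 * 100 = 34.7%

34.7


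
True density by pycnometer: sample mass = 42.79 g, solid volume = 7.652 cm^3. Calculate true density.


TD = 42.79 / 7.652 = 5.592 g/cm^3

5.592


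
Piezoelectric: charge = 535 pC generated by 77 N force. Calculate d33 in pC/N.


d33 = 535 / 77 = 6.9 pC/N

6.9


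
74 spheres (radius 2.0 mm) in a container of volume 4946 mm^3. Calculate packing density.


V_sphere = 4/3*pi*2.0^3 = 33.5103 mm^3
Total V = 74*33.5103 = 2479.7622 mm^3
PD = 2479.7622 / 4946 = 0.501

0.501


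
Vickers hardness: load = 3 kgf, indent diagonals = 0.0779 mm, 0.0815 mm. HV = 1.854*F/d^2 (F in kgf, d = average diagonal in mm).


d_avg = (0.0779+0.0815)/2 = 0.0797 mm
HV = 1.854*3/0.0797^2 = 876

876


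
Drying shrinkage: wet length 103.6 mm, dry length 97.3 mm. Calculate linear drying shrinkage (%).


DS = (103.6 - 97.3) / 103.6 * 100 = 6.08%

6.08


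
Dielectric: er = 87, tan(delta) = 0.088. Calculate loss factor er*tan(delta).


Loss = 87 * 0.088 = 7.656

7.656


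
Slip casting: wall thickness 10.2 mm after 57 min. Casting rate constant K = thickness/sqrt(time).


K = 10.2 / sqrt(57) = 10.2 / 7.5498 = 1.351 mm/min^0.5

1.351


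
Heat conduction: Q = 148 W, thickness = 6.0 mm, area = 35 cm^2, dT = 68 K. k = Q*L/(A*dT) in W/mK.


k = 148*6.0/1000/(35/10000*68) = 3.73 W/mK

3.73


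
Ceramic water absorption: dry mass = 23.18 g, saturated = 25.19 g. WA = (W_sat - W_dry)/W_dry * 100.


WA = (25.19 - 23.18) / 23.18 * 100 = 8.67%

8.67


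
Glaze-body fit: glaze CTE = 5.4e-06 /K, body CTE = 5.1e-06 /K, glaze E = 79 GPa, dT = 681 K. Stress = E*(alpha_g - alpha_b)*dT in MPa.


Stress = 79*1000*(5.4e-06 - 5.1e-06)*681 = 16.1 MPa

16.1


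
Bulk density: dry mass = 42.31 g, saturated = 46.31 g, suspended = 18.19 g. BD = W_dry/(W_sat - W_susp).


BD = 42.31 / (46.31 - 18.19) = 42.31 / 28.12 = 1.505 g/cm^3

1.505


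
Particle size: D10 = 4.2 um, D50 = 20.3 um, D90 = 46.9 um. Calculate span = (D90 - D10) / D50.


Span = (46.9 - 4.2) / 20.3 = 42.7 / 20.3 = 2.103

2.103


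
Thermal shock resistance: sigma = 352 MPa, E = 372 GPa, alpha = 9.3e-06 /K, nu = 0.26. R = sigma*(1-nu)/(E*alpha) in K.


R = 352*(1-0.26)/(372*1000*9.3e-06) = 75 K

75


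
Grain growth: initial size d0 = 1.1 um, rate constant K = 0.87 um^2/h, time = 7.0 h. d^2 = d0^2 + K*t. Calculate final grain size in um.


d^2 = 1.1^2 + 0.87*7.0 = 7.3
d = sqrt(7.3) = 2.7 um

2.7


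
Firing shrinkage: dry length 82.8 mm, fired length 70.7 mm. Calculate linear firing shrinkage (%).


FS = (82.8 - 70.7) / 82.8 * 100 = 14.61%

14.61


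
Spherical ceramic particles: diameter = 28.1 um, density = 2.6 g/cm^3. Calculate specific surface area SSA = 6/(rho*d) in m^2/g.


SSA = 6 / (2.6 * 28.1) = 0.082 m^2/g

0.082


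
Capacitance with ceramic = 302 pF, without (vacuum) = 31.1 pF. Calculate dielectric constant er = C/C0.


er = 302 / 31.1 = 9.71

9.71


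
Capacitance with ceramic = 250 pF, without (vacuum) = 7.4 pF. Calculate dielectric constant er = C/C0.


er = 250 / 7.4 = 33.78

33.78


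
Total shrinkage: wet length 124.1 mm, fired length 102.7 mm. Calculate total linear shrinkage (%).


TS = (124.1 - 102.7) / 124.1 * 100 = 17.24%

17.24


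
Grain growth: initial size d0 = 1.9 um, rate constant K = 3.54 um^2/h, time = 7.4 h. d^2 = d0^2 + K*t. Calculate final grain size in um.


d^2 = 1.9^2 + 3.54*7.4 = 29.806
d = sqrt(29.806) = 5.46 um

5.46


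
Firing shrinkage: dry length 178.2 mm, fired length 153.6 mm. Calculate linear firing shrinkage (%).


FS = (178.2 - 153.6) / 178.2 * 100 = 13.8%

13.8


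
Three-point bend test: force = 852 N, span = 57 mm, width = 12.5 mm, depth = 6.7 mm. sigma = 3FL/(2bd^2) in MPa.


sigma = 3*852*57/(2*12.5*6.7^2) = 129.8 MPa

129.8


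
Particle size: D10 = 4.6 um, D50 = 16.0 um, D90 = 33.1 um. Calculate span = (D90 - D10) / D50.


Span = (33.1 - 4.6) / 16.0 = 28.5 / 16.0 = 1.781

1.781


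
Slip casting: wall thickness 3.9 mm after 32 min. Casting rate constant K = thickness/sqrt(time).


K = 3.9 / sqrt(32) = 3.9 / 5.6569 = 0.689 mm/min^0.5

0.689


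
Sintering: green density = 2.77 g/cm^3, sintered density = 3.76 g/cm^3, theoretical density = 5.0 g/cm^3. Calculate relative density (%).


Relative = 3.76 / 5.0 * 100 = 75.2%

75.2


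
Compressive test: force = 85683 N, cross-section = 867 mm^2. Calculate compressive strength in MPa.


CS = 85683 / 867 = 98.8 MPa

98.8


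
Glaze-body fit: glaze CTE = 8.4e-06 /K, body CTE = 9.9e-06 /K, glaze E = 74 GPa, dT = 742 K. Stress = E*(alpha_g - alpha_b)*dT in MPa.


Stress = 74*1000*(8.4e-06 - 9.9e-06)*742 = -82.4 MPa

-82.4


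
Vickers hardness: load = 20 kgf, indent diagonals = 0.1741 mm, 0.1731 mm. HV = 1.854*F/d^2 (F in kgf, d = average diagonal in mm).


d_avg = (0.1741+0.1731)/2 = 0.1736 mm
HV = 1.854*20/0.1736^2 = 1230

1230


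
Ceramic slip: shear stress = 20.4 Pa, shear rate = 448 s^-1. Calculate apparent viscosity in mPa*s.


eta = tau/gamma * 1000 = 20.4/448 * 1000 = 45.5 mPa*s

45.5


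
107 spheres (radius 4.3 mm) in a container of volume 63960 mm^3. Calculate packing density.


V_sphere = 4/3*pi*4.3^3 = 333.0381 mm^3
Total V = 107*333.0381 = 35635.0767 mm^3
PD = 35635.0767 / 63960 = 0.557

0.557


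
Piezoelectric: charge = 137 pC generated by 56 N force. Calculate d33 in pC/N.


d33 = 137 / 56 = 2.4 pC/N

2.4


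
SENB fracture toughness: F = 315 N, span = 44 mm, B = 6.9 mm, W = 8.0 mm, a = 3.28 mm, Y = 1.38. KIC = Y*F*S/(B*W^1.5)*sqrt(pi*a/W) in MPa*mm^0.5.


KIC = 1.38*315*44/(6.9*8.0^1.5)*sqrt(pi*3.28/8.0) = 139.04

139.04


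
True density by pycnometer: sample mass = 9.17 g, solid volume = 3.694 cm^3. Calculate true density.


TD = 9.17 / 3.694 = 2.482 g/cm^3

2.482


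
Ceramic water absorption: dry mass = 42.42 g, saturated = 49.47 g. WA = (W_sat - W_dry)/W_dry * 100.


WA = (49.47 - 42.42) / 42.42 * 100 = 16.62%

16.62


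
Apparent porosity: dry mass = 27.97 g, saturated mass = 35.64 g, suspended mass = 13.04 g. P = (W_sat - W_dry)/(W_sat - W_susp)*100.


P = (35.64 - 27.97) / (35.64 - 13.04) * 100 = 7.67 / 22.6 * 100 = 33.9%

33.9


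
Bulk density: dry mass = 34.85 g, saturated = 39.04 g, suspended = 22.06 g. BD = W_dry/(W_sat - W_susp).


BD = 34.85 / (39.04 - 22.06) = 34.85 / 16.98 = 2.052 g/cm^3

2.052


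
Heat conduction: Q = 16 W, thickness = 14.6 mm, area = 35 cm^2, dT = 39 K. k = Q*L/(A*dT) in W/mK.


k = 16*14.6/1000/(35/10000*39) = 1.71 W/mK

1.71


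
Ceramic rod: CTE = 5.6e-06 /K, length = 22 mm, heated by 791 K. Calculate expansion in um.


dL = 5.6e-06 * 22 * 791 * 1000 = 97.451 um

97.451


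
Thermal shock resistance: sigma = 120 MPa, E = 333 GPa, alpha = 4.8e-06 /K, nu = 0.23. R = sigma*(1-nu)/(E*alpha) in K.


R = 120*(1-0.23)/(333*1000*4.8e-06) = 58 K

58


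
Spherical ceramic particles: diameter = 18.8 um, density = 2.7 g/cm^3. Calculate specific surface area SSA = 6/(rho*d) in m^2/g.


SSA = 6 / (2.7 * 18.8) = 0.118 m^2/g

0.118


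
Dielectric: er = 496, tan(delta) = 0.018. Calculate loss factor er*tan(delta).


Loss = 496 * 0.018 = 8.928

8.928


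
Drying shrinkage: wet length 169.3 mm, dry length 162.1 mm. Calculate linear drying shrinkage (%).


DS = (169.3 - 162.1) / 169.3 * 100 = 4.25%

4.25


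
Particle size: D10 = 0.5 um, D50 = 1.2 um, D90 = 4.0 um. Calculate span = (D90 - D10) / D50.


Span = (4.0 - 0.5) / 1.2 = 3.5 / 1.2 = 2.917

2.917


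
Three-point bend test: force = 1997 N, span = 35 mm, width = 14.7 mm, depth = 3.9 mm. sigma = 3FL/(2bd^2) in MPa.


sigma = 3*1997*35/(2*14.7*3.9^2) = 468.9 MPa

468.9


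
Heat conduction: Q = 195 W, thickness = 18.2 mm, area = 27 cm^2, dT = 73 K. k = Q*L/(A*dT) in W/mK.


k = 195*18.2/1000/(27/10000*73) = 18.01 W/mK

18.01


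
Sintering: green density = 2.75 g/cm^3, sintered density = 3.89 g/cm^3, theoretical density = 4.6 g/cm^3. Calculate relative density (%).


Relative = 3.89 / 4.6 * 100 = 84.6%

84.6


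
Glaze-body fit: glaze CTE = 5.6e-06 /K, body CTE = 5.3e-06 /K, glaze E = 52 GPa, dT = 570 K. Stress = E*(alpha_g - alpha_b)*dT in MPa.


Stress = 52*1000*(5.6e-06 - 5.3e-06)*570 = 8.9 MPa

8.9


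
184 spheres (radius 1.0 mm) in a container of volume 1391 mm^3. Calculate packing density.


V_sphere = 4/3*pi*1.0^3 = 4.1888 mm^3
Total V = 184*4.1888 = 770.7392 mm^3
PD = 770.7392 / 1391 = 0.554

0.554


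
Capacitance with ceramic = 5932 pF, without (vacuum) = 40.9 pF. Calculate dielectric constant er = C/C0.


er = 5932 / 40.9 = 145.04

145.04


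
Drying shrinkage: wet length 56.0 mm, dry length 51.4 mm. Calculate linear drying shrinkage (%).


DS = (56.0 - 51.4) / 56.0 * 100 = 8.21%

8.21


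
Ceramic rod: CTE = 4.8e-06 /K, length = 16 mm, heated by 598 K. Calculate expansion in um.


dL = 4.8e-06 * 16 * 598 * 1000 = 45.926 um

45.926


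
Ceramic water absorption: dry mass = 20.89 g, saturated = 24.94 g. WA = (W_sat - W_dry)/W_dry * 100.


WA = (24.94 - 20.89) / 20.89 * 100 = 19.39%

19.39


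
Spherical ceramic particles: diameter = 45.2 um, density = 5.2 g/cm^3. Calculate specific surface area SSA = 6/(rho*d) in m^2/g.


SSA = 6 / (5.2 * 45.2) = 0.026 m^2/g

0.026


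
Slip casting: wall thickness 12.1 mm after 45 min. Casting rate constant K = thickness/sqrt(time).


K = 12.1 / sqrt(45) = 12.1 / 6.7082 = 1.804 mm/min^0.5

1.804


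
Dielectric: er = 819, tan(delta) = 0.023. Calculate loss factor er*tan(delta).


Loss = 819 * 0.023 = 18.837

18.837


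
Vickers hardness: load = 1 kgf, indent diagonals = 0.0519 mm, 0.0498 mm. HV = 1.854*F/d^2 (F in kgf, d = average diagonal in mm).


d_avg = (0.0519+0.0498)/2 = 0.05085 mm
HV = 1.854*1/0.05085^2 = 717

717


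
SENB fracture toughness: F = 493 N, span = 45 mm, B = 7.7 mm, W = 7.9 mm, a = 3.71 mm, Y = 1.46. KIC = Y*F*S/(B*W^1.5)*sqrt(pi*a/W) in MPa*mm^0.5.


KIC = 1.46*493*45/(7.7*7.9^1.5)*sqrt(pi*3.71/7.9) = 230.11

230.11


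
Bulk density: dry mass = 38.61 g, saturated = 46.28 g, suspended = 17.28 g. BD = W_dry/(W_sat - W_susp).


BD = 38.61 / (46.28 - 17.28) = 38.61 / 29.0 = 1.331 g/cm^3

1.331


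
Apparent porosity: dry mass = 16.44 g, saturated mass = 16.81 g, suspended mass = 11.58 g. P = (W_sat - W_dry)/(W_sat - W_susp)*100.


P = (16.81 - 16.44) / (16.81 - 11.58) * 100 = 0.37 / 5.23 * 100 = 7.1%

7.1


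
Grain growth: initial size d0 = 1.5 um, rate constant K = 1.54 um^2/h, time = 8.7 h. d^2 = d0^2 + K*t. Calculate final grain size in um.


d^2 = 1.5^2 + 1.54*8.7 = 15.648
d = sqrt(15.648) = 3.96 um

3.96


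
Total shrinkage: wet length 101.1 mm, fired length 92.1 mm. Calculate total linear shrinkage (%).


TS = (101.1 - 92.1) / 101.1 * 100 = 8.9%

8.9


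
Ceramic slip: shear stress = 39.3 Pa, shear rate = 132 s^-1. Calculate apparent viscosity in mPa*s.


eta = tau/gamma * 1000 = 39.3/132 * 1000 = 297.7 mPa*s

297.7


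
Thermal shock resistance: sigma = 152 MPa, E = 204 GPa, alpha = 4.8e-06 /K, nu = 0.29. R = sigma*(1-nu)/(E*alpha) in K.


R = 152*(1-0.29)/(204*1000*4.8e-06) = 110 K

110


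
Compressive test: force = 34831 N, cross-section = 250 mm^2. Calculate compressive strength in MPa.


CS = 34831 / 250 = 139.3 MPa

139.3


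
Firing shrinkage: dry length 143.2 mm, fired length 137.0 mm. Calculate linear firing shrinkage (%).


FS = (143.2 - 137.0) / 143.2 * 100 = 4.33%

4.33


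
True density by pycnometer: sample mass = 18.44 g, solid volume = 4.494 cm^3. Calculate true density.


TD = 18.44 / 4.494 = 4.103 g/cm^3

4.103


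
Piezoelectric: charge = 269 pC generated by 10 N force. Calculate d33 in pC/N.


d33 = 269 / 10 = 26.9 pC/N

26.9


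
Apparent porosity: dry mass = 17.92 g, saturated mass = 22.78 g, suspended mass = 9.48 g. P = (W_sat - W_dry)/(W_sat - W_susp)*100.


P = (22.78 - 17.92) / (22.78 - 9.48) * 100 = 4.86 / 13.3 * 100 = 36.5%

36.5


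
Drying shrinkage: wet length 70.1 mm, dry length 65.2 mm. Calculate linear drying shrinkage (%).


DS = (70.1 - 65.2) / 70.1 * 100 = 6.99%

6.99


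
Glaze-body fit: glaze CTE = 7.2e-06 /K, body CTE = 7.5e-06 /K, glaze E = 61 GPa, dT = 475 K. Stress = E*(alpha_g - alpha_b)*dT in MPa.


Stress = 61*1000*(7.2e-06 - 7.5e-06)*475 = -8.7 MPa

-8.7


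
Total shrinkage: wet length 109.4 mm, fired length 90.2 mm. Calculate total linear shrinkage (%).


TS = (109.4 - 90.2) / 109.4 * 100 = 17.55%

17.55


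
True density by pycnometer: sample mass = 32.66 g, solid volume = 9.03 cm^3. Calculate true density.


TD = 32.66 / 9.03 = 3.617 g/cm^3

3.617


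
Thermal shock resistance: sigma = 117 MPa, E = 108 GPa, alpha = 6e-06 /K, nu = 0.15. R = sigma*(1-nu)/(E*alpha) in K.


R = 117*(1-0.15)/(108*1000*6e-06) = 153 K

153


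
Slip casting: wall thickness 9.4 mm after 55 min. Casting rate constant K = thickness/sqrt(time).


K = 9.4 / sqrt(55) = 9.4 / 7.4162 = 1.267 mm/min^0.5

1.267


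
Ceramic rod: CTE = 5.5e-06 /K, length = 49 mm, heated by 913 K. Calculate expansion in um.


dL = 5.5e-06 * 49 * 913 * 1000 = 246.054 um

246.054


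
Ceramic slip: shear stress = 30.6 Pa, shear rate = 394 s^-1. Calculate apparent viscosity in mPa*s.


eta = tau/gamma * 1000 = 30.6/394 * 1000 = 77.7 mPa*s

77.7


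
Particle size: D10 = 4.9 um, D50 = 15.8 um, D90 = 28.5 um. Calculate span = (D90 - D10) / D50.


Span = (28.5 - 4.9) / 15.8 = 23.6 / 15.8 = 1.494

1.494


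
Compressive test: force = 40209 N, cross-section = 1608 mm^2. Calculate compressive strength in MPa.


CS = 40209 / 1608 = 25.0 MPa

25.0


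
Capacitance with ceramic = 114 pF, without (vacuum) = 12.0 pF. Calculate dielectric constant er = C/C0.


er = 114 / 12.0 = 9.5

9.5


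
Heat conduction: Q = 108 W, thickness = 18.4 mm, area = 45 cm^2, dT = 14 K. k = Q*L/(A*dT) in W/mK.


k = 108*18.4/1000/(45/10000*14) = 31.54 W/mK

31.54


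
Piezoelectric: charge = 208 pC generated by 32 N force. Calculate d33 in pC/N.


d33 = 208 / 32 = 6.5 pC/N

6.5


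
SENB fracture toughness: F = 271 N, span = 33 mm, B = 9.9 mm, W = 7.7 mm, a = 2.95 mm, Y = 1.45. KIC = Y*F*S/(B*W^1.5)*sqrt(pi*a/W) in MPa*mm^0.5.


KIC = 1.45*271*33/(9.9*7.7^1.5)*sqrt(pi*2.95/7.7) = 67.25

67.25


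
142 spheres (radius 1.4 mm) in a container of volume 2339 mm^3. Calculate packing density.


V_sphere = 4/3*pi*1.4^3 = 11.494 mm^3
Total V = 142*11.494 = 1632.148 mm^3
PD = 1632.148 / 2339 = 0.698

0.698


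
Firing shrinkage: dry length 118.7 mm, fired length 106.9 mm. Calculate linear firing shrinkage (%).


FS = (118.7 - 106.9) / 118.7 * 100 = 9.94%

9.94


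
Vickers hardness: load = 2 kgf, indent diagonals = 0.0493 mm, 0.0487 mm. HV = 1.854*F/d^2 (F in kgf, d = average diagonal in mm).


d_avg = (0.0493+0.0487)/2 = 0.049 mm
HV = 1.854*2/0.049^2 = 1544

1544


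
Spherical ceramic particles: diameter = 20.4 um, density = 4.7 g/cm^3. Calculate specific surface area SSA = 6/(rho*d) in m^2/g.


SSA = 6 / (4.7 * 20.4) = 0.063 m^2/g

0.063


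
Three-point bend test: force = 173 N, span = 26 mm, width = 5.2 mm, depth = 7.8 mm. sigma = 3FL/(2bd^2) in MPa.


sigma = 3*173*26/(2*5.2*7.8^2) = 21.3 MPa

21.3
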